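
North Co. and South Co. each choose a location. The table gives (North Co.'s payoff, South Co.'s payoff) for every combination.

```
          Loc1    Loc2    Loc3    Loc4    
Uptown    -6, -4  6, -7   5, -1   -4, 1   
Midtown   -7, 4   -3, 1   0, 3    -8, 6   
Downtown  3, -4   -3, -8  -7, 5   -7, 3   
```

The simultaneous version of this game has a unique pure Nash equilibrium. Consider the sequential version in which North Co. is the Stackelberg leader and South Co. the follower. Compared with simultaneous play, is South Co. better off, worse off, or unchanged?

Backward induction with North Co. moving first.
- Uptown: BR = Loc4, leader payoff -4.
- Midtown: BR = Loc4, leader payoff -8.
- Downtown: BR = Loc3, leader payoff -7.
Maximizing over -4, -8, -7, North Co. chooses Uptown. Subgame-perfect outcome: (Uptown, Loc4) with payoffs (-4, 1).
Now find the simultaneous Nash equilibrium.
North Co.'s best replies: Loc1→Downtown; Loc2→Uptown; Loc3→Uptown; Loc4→Uptown.
South Co.'s best replies: Uptown→Loc4; Midtown→Loc4; Downtown→Loc3.
Only (Uptown, Loc4) has each player best-responding; Nash payoffs (-4, 1).
South Co. earns 1 sequentially versus 1 at the Nash outcome: unchanged.

unchanged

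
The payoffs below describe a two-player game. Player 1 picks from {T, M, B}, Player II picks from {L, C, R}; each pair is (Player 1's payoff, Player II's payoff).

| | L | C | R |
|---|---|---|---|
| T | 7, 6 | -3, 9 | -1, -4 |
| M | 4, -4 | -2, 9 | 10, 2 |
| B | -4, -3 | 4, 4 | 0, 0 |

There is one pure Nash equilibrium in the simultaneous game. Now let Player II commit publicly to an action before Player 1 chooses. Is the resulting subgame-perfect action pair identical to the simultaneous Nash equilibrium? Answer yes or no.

Player 1 best-responds to each possible Player II move:
- L: BR = T, leader payoff 6.
- C: BR = B, leader payoff 4.
- R: BR = M, leader payoff 2.
Player II's induced payoffs are 6, 4, 2, so Player II commits to L. Subgame-perfect outcome: (T, L) with payoffs (7, 6).
For the simultaneous game, intersect best replies.
Player 1's best replies: L→T; C→B; R→M.
Player II's best replies: T→C; M→C; B→C.
Only (B, C) has each player best-responding; Nash payoffs (4, 4).
Sequential outcome (T, L) differs from the Nash profile (B, C).

no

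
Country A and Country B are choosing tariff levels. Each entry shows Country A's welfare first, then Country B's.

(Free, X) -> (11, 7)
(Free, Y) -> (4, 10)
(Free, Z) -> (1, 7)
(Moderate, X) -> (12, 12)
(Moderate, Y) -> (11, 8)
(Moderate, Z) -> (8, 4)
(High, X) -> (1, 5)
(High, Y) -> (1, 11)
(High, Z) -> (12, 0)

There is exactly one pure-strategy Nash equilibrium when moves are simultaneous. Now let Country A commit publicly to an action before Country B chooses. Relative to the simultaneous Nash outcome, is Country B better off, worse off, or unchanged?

Work backward from Country B's decision.
- Free: Country B compares 7, 10, 7 and picks Y; Country A would get 4.
- Moderate: Country B compares 12, 8, 4 and picks X; Country A would get 12.
- High: Country B compares 5, 11, 0 and picks Y; Country A would get 1.
Maximizing over 4, 12, 1, Country A chooses Moderate. Subgame-perfect outcome: (Moderate, X) with payoffs (12, 12).
For the simultaneous game, intersect best replies.
Country A's best replies: X→Moderate; Y→Moderate; Z→High.
Country B's best replies: Free→Y; Moderate→X; High→Y.
The unique mutual best reply is (Moderate, X), giving (12, 12).
Country B earns 12 sequentially versus 12 at the Nash outcome: unchanged.

unchanged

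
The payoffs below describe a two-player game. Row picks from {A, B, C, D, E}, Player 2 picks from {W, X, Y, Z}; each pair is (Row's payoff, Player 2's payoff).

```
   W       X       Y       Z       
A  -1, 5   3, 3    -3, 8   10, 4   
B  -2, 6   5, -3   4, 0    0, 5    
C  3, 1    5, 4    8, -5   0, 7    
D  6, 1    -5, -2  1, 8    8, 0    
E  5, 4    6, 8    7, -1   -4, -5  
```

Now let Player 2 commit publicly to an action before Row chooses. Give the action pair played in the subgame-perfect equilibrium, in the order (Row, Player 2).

Work backward from Row's decision.
- W: BR = D, leader payoff 1.
- X: BR = E, leader payoff 8.
- Y: BR = C, leader payoff -5.
- Z: BR = A, leader payoff 4.
Player 2's induced payoffs are 1, 8, -5, 4, so Player 2 commits to X. Subgame-perfect outcome: (E, X) with payoffs (6, 8).

(E, X)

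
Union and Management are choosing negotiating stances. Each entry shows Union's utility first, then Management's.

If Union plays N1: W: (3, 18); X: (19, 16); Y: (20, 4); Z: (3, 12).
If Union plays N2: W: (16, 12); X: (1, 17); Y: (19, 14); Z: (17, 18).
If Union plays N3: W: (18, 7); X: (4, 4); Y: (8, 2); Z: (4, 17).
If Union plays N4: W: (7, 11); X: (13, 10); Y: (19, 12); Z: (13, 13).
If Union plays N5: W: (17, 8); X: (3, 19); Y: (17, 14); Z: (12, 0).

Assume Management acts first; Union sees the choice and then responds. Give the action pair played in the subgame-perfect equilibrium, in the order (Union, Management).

(N2, Z)

Solve by backward induction (Management leads).
- W: BR = N3, leader payoff 7.
- X: BR = N1, leader payoff 16.
- Y: BR = N1, leader payoff 4.
- Z: BR = N2, leader payoff 18.
Management's induced payoffs are 7, 16, 4, 18, so Management commits to Z. Subgame-perfect outcome: (N2, Z) with payoffs (17, 18).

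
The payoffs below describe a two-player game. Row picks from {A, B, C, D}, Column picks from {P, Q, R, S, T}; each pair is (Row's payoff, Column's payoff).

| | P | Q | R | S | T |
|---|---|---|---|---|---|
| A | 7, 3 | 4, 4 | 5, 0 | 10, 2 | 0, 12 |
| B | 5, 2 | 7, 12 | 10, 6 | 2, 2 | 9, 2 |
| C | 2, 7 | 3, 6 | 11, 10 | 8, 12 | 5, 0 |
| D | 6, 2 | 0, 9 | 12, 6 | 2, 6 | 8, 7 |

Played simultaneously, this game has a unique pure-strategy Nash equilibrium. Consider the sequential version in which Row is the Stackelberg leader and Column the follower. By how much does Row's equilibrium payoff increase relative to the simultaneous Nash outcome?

1

Solve by backward induction (Row leads).
- A: Column compares 3, 4, 0, 2, 12 and picks T; Row would get 0.
- B: Column compares 2, 12, 6, 2, 2 and picks Q; Row would get 7.
- C: Column compares 7, 6, 10, 12, 0 and picks S; Row would get 8.
- D: Column compares 2, 9, 6, 6, 7 and picks Q; Row would get 0.
Row's induced payoffs are 0, 7, 8, 0, so Row commits to C. Subgame-perfect outcome: (C, S) with payoffs (8, 12).
Under simultaneous play:
Row's best replies: P→A; Q→B; R→D; S→A; T→B.
Column's best replies: A→T; B→Q; C→S; D→Q.
Only (B, Q) has each player best-responding; Nash payoffs (7, 12).
Row's commitment gain: 8 − 7 = 1.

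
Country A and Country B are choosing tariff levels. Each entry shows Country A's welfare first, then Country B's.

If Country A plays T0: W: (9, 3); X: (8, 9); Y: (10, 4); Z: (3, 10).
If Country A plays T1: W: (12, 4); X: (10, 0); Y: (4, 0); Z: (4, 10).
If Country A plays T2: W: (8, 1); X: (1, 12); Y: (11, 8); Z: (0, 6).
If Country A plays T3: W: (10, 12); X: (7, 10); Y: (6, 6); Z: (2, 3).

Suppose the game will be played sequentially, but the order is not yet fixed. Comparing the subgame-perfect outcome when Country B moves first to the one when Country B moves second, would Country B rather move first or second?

second

If Country A leads: Country B's best replies are T0→Z, T1→Z, T2→X, T3→W; Country A's induced payoffs 3, 4, 1, 10; outcome (T3, W), payoffs (10, 12).
If Country B leads: Country A's best replies are W→T1, X→T1, Y→T2, Z→T1; Country B's induced payoffs 4, 0, 8, 10; outcome (T1, Z), payoffs (4, 10).
Country B gets 10 moving first and 12 moving second, so Country B prefers to move second.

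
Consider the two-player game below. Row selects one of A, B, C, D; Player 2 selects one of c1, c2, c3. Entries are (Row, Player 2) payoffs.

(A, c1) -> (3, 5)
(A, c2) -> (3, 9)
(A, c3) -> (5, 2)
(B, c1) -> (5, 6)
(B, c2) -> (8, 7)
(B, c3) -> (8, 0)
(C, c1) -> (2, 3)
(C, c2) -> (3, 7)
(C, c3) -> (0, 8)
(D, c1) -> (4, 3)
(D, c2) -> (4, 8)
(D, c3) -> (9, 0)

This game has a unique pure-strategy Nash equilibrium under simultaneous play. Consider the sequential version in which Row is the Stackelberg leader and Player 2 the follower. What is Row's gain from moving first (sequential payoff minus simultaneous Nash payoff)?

0

Work backward from Player 2's decision.
- A: BR = c2, leader payoff 3.
- B: BR = c2, leader payoff 8.
- C: BR = c3, leader payoff 0.
- D: BR = c2, leader payoff 4.
Among 3, 8, 0, 4, the best is 8 at B. Subgame-perfect outcome: (B, c2) with payoffs (8, 7).
For the simultaneous game, intersect best replies.
Row's best replies: c1→B; c2→B; c3→D.
Player 2's best replies: A→c2; B→c2; C→c3; D→c2.
Only (B, c2) has each player best-responding; Nash payoffs (8, 7).
Row's commitment gain: 8 − 8 = 0.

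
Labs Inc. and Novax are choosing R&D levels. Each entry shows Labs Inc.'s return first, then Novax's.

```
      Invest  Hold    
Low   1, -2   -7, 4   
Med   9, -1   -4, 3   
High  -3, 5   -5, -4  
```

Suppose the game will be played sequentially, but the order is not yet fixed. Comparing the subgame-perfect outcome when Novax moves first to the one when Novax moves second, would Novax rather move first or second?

second

If Labs Inc. leads: Novax's best replies are Low→Hold, Med→Hold, High→Invest; Labs Inc.'s induced payoffs -7, -4, -3; outcome (High, Invest), payoffs (-3, 5).
If Novax leads: Labs Inc.'s best replies are Invest→Med, Hold→Med; Novax's induced payoffs -1, 3; outcome (Med, Hold), payoffs (-4, 3).
Novax gets 3 moving first and 5 moving second, so Novax prefers to move second.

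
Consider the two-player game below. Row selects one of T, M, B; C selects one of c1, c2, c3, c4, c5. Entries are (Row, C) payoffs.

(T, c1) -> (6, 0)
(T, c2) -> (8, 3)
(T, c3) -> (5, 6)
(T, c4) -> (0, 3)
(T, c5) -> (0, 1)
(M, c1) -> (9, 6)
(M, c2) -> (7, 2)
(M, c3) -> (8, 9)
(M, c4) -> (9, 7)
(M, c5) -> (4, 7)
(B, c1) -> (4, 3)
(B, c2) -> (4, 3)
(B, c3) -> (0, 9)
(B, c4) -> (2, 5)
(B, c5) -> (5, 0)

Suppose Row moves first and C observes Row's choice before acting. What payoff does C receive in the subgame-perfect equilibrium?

Solve by backward induction (Row leads).
- T → C plays c3 (best of 0, 3, 6, 3, 1); Row gets 5.
- M → C plays c3 (best of 6, 2, 9, 7, 7); Row gets 8.
- B → C plays c3 (best of 3, 3, 9, 5, 0); Row gets 0.
Row's induced payoffs are 5, 8, 0, so Row commits to M. Subgame-perfect outcome: (M, c3) with payoffs (8, 9).

9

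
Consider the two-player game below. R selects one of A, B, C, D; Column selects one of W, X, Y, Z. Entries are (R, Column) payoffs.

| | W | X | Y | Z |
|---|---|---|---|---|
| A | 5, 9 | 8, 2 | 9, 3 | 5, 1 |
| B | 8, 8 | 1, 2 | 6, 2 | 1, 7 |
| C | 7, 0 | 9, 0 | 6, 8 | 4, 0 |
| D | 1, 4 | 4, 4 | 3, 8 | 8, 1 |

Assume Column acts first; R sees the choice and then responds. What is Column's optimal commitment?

R best-responds to each possible Column move:
- W: R compares 5, 8, 7, 1 and picks B; Column would get 8.
- X: R compares 8, 1, 9, 4 and picks C; Column would get 0.
- Y: R compares 9, 6, 6, 3 and picks A; Column would get 3.
- Z: R compares 5, 1, 4, 8 and picks D; Column would get 1.
Among 8, 0, 3, 1, the best is 8 at W. Subgame-perfect outcome: (B, W) with payoffs (8, 8).

W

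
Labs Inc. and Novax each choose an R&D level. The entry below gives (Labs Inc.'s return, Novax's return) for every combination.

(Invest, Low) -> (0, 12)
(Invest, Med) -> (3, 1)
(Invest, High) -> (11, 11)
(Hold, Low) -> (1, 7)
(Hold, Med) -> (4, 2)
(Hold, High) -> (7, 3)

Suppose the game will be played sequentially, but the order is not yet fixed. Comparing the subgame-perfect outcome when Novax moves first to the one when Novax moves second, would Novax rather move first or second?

If Labs Inc. leads: Novax's best replies are Invest→Low, Hold→Low; Labs Inc.'s induced payoffs 0, 1; outcome (Hold, Low), payoffs (1, 7).
If Novax leads: Labs Inc.'s best replies are Low→Hold, Med→Hold, High→Invest; Novax's induced payoffs 7, 2, 11; outcome (Invest, High), payoffs (11, 11).
Novax gets 11 moving first and 7 moving second, so Novax prefers to move first.

first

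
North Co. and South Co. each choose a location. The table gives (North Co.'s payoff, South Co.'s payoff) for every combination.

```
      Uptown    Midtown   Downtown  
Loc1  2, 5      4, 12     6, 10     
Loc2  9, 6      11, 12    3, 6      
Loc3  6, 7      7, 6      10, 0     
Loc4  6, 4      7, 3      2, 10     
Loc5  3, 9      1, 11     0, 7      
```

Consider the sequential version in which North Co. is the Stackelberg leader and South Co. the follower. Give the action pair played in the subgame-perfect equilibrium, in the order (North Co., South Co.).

South Co. best-responds to each possible North Co. move:
- Loc1: BR = Midtown, leader payoff 4.
- Loc2: BR = Midtown, leader payoff 11.
- Loc3: BR = Uptown, leader payoff 6.
- Loc4: BR = Downtown, leader payoff 2.
- Loc5: BR = Midtown, leader payoff 1.
Among 4, 11, 6, 2, 1, the best is 11 at Loc2. Subgame-perfect outcome: (Loc2, Midtown) with payoffs (11, 12).

(Loc2, Midtown)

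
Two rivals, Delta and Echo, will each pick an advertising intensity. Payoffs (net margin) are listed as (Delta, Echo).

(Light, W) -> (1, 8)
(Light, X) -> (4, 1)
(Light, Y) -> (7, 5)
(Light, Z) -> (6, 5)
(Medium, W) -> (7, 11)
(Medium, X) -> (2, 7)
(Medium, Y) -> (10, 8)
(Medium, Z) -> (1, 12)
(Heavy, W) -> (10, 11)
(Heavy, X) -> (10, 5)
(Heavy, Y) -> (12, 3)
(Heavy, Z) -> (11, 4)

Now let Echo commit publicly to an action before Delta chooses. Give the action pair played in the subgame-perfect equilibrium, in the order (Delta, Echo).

(Heavy, W)

Solve by backward induction (Echo leads).
- W → Delta plays Heavy (best of 1, 7, 10); Echo gets 11.
- X → Delta plays Heavy (best of 4, 2, 10); Echo gets 5.
- Y → Delta plays Heavy (best of 7, 10, 12); Echo gets 3.
- Z → Delta plays Heavy (best of 6, 1, 11); Echo gets 4.
Echo's induced payoffs are 11, 5, 3, 4, so Echo commits to W. Subgame-perfect outcome: (Heavy, W) with payoffs (10, 11).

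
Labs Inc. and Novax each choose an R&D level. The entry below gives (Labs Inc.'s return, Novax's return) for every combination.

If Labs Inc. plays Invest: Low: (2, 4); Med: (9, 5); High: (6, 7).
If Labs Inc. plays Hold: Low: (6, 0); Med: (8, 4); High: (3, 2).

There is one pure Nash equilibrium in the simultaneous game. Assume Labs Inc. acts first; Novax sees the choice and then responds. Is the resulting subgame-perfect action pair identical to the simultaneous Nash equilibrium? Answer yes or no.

no

Backward induction with Labs Inc. moving first.
- Invest → Novax plays High (best of 4, 5, 7); Labs Inc. gets 6.
- Hold → Novax plays Med (best of 0, 4, 2); Labs Inc. gets 8.
Maximizing over 6, 8, Labs Inc. chooses Hold. Subgame-perfect outcome: (Hold, Med) with payoffs (8, 4).
Now find the simultaneous Nash equilibrium.
Labs Inc.'s best replies: Low→Hold; Med→Invest; High→Invest.
Novax's best replies: Invest→High; Hold→Med.
Only (Invest, High) has each player best-responding; Nash payoffs (6, 7).
Sequential outcome (Hold, Med) differs from the Nash profile (Invest, High).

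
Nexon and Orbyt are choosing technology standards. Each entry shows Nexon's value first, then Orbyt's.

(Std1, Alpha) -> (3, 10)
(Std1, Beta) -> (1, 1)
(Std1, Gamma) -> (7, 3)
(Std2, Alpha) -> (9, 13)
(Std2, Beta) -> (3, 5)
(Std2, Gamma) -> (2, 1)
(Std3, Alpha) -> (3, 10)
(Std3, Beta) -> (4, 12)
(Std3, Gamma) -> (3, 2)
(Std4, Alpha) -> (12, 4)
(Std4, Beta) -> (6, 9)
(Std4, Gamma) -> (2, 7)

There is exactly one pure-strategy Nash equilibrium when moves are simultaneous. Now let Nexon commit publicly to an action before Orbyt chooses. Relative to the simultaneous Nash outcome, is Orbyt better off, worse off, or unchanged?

better off

Work backward from Orbyt's decision.
- Std1: Orbyt compares 10, 1, 3 and picks Alpha; Nexon would get 3.
- Std2: Orbyt compares 13, 5, 1 and picks Alpha; Nexon would get 9.
- Std3: Orbyt compares 10, 12, 2 and picks Beta; Nexon would get 4.
- Std4: Orbyt compares 4, 9, 7 and picks Beta; Nexon would get 6.
Maximizing over 3, 9, 4, 6, Nexon chooses Std2. Subgame-perfect outcome: (Std2, Alpha) with payoffs (9, 13).
Now find the simultaneous Nash equilibrium.
Nexon's best replies: Alpha→Std4; Beta→Std4; Gamma→Std1.
Orbyt's best replies: Std1→Alpha; Std2→Alpha; Std3→Beta; Std4→Beta.
The unique mutual best reply is (Std4, Beta), giving (6, 9).
Orbyt earns 13 sequentially versus 9 at the Nash outcome: better off.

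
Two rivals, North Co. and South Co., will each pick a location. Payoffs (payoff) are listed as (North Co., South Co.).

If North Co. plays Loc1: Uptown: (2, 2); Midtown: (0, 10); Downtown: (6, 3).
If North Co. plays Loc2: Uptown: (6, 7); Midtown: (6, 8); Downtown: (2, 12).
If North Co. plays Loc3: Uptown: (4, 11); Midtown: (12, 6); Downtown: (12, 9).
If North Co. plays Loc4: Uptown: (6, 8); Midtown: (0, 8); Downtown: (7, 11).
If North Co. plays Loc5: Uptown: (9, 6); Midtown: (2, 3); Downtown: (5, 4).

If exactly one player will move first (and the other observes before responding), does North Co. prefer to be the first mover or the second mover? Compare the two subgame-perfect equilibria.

If North Co. leads: South Co.'s best replies are Loc1→Midtown, Loc2→Downtown, Loc3→Uptown, Loc4→Downtown, Loc5→Uptown; North Co.'s induced payoffs 0, 2, 4, 7, 9; outcome (Loc5, Uptown), payoffs (9, 6).
If South Co. leads: North Co.'s best replies are Uptown→Loc5, Midtown→Loc3, Downtown→Loc3; South Co.'s induced payoffs 6, 6, 9; outcome (Loc3, Downtown), payoffs (12, 9).
North Co. gets 9 moving first and 12 moving second, so North Co. prefers to move second.

second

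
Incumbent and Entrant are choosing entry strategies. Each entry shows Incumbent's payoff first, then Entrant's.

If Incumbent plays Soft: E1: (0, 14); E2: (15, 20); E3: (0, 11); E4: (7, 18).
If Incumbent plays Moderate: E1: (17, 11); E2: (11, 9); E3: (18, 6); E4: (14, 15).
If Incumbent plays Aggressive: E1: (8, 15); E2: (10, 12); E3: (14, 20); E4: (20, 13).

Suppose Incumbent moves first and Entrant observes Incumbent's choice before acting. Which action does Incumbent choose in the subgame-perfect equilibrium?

Work backward from Entrant's decision.
- Soft: BR = E2, leader payoff 15.
- Moderate: BR = E4, leader payoff 14.
- Aggressive: BR = E3, leader payoff 14.
Among 15, 14, 14, the best is 15 at Soft. Subgame-perfect outcome: (Soft, E2) with payoffs (15, 20).

Soft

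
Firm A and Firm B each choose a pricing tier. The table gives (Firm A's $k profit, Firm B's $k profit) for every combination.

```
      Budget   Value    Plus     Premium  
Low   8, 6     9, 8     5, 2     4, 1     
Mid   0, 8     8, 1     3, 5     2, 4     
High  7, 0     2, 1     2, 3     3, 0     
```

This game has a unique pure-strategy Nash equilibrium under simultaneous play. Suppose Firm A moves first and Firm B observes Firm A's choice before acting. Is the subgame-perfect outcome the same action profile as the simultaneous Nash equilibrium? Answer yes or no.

Solve by backward induction (Firm A leads).
- Low → Firm B plays Value (best of 6, 8, 2, 1); Firm A gets 9.
- Mid → Firm B plays Budget (best of 8, 1, 5, 4); Firm A gets 0.
- High → Firm B plays Plus (best of 0, 1, 3, 0); Firm A gets 2.
Maximizing over 9, 0, 2, Firm A chooses Low. Subgame-perfect outcome: (Low, Value) with payoffs (9, 8).
Under simultaneous play:
Firm A's best replies: Budget→Low; Value→Low; Plus→Low; Premium→Low.
Firm B's best replies: Low→Value; Mid→Budget; High→Plus.
The unique mutual best reply is (Low, Value), giving (9, 8).
Sequential outcome (Low, Value) coincides with the Nash profile (Low, Value).

yes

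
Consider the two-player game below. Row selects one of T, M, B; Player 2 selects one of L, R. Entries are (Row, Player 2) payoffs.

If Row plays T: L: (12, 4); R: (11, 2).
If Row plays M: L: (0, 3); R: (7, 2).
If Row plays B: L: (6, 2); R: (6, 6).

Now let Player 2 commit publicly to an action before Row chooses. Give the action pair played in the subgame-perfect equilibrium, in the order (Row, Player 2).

(T, L)

Row best-responds to each possible Player 2 move:
- L: Row compares 12, 0, 6 and picks T; Player 2 would get 4.
- R: Row compares 11, 7, 6 and picks T; Player 2 would get 2.
Player 2's induced payoffs are 4, 2, so Player 2 commits to L. Subgame-perfect outcome: (T, L) with payoffs (12, 4).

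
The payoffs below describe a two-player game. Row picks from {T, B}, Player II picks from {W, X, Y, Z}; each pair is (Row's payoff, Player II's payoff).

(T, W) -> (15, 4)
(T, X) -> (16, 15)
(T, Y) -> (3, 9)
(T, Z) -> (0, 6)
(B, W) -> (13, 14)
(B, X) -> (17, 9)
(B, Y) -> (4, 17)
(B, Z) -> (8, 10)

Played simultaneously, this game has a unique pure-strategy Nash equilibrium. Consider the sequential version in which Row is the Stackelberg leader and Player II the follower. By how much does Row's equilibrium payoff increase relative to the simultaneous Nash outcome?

Backward induction with Row moving first.
- T: BR = X, leader payoff 16.
- B: BR = Y, leader payoff 4.
Maximizing over 16, 4, Row chooses T. Subgame-perfect outcome: (T, X) with payoffs (16, 15).
Under simultaneous play:
Row's best replies: W→T; X→B; Y→B; Z→B.
Player II's best replies: T→X; B→Y.
Only (B, Y) has each player best-responding; Nash payoffs (4, 17).
Row's commitment gain: 16 − 4 = 12.

12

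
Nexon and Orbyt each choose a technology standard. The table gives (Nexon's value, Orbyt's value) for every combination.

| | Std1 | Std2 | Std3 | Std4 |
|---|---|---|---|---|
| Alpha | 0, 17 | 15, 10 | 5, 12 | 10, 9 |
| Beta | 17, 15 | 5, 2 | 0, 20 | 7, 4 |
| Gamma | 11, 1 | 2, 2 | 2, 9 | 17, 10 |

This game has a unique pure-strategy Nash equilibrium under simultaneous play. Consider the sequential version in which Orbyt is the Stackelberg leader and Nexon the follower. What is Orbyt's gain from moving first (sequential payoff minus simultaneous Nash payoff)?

Backward induction with Orbyt moving first.
- Std1: Nexon compares 0, 17, 11 and picks Beta; Orbyt would get 15.
- Std2: Nexon compares 15, 5, 2 and picks Alpha; Orbyt would get 10.
- Std3: Nexon compares 5, 0, 2 and picks Alpha; Orbyt would get 12.
- Std4: Nexon compares 10, 7, 17 and picks Gamma; Orbyt would get 10.
Among 15, 10, 12, 10, the best is 15 at Std1. Subgame-perfect outcome: (Beta, Std1) with payoffs (17, 15).
Under simultaneous play:
Nexon's best replies: Std1→Beta; Std2→Alpha; Std3→Alpha; Std4→Gamma.
Orbyt's best replies: Alpha→Std1; Beta→Std3; Gamma→Std4.
The unique mutual best reply is (Gamma, Std4), giving (17, 10).
Orbyt's commitment gain: 15 − 10 = 5.

5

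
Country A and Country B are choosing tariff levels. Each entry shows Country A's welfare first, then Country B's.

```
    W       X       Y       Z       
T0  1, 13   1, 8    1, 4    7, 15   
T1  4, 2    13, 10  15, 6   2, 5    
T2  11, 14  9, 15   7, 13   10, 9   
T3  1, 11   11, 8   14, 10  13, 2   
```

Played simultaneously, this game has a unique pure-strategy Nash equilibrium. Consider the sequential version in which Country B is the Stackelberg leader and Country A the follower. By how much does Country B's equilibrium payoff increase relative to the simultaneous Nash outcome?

Solve by backward induction (Country B leads).
- W: BR = T2, leader payoff 14.
- X: BR = T1, leader payoff 10.
- Y: BR = T1, leader payoff 6.
- Z: BR = T3, leader payoff 2.
Maximizing over 14, 10, 6, 2, Country B chooses W. Subgame-perfect outcome: (T2, W) with payoffs (11, 14).
For the simultaneous game, intersect best replies.
Country A's best replies: W→T2; X→T1; Y→T1; Z→T3.
Country B's best replies: T0→Z; T1→X; T2→X; T3→W.
Only (T1, X) has each player best-responding; Nash payoffs (13, 10).
Country B's commitment gain: 14 − 10 = 4.

4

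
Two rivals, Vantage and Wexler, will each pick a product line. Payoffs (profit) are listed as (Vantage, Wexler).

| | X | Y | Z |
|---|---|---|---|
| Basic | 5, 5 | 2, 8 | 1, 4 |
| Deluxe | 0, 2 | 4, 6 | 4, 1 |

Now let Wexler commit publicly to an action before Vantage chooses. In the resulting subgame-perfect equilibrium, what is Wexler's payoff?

Backward induction with Wexler moving first.
- X: Vantage compares 5, 0 and picks Basic; Wexler would get 5.
- Y: Vantage compares 2, 4 and picks Deluxe; Wexler would get 6.
- Z: Vantage compares 1, 4 and picks Deluxe; Wexler would get 1.
Wexler's induced payoffs are 5, 6, 1, so Wexler commits to Y. Subgame-perfect outcome: (Deluxe, Y) with payoffs (4, 6).

6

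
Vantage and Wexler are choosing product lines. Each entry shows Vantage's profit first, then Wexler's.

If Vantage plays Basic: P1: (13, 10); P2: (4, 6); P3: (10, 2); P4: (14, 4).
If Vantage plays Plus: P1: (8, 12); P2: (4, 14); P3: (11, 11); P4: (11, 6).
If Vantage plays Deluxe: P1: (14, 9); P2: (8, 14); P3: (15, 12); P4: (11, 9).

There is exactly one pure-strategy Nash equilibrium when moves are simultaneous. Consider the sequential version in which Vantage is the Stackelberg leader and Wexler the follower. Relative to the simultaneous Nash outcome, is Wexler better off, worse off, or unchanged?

worse off

Work backward from Wexler's decision.
- Basic: BR = P1, leader payoff 13.
- Plus: BR = P2, leader payoff 4.
- Deluxe: BR = P2, leader payoff 8.
Vantage's induced payoffs are 13, 4, 8, so Vantage commits to Basic. Subgame-perfect outcome: (Basic, P1) with payoffs (13, 10).
For the simultaneous game, intersect best replies.
Vantage's best replies: P1→Deluxe; P2→Deluxe; P3→Deluxe; P4→Basic.
Wexler's best replies: Basic→P1; Plus→P2; Deluxe→P2.
The unique mutual best reply is (Deluxe, P2), giving (8, 14).
Wexler earns 10 sequentially versus 14 at the Nash outcome: worse off.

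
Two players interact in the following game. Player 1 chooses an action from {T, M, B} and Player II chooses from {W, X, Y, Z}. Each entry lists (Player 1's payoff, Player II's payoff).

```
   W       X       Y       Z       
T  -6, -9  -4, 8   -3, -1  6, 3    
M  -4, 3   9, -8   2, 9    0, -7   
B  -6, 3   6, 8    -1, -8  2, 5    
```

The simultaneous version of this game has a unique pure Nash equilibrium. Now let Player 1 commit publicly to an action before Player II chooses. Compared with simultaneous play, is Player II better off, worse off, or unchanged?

Player II best-responds to each possible Player 1 move:
- T: BR = X, leader payoff -4.
- M: BR = Y, leader payoff 2.
- B: BR = X, leader payoff 6.
Maximizing over -4, 2, 6, Player 1 chooses B. Subgame-perfect outcome: (B, X) with payoffs (6, 8).
Under simultaneous play:
Player 1's best replies: W→M; X→M; Y→M; Z→T.
Player II's best replies: T→X; M→Y; B→X.
The unique mutual best reply is (M, Y), giving (2, 9).
Player II earns 8 sequentially versus 9 at the Nash outcome: worse off.

worse off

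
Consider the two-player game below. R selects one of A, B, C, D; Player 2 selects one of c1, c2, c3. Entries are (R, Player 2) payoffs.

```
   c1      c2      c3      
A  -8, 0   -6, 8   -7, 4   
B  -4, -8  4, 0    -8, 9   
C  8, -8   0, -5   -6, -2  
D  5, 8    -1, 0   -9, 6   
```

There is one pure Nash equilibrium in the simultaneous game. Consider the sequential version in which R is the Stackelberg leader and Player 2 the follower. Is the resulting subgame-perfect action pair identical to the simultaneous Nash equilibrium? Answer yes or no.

no

Solve by backward induction (R leads).
- A → Player 2 plays c2 (best of 0, 8, 4); R gets -6.
- B → Player 2 plays c3 (best of -8, 0, 9); R gets -8.
- C → Player 2 plays c3 (best of -8, -5, -2); R gets -6.
- D → Player 2 plays c1 (best of 8, 0, 6); R gets 5.
Maximizing over -6, -8, -6, 5, R chooses D. Subgame-perfect outcome: (D, c1) with payoffs (5, 8).
Under simultaneous play:
R's best replies: c1→C; c2→B; c3→C.
Player 2's best replies: A→c2; B→c3; C→c3; D→c1.
Only (C, c3) has each player best-responding; Nash payoffs (-6, -2).
Sequential outcome (D, c1) differs from the Nash profile (C, c3).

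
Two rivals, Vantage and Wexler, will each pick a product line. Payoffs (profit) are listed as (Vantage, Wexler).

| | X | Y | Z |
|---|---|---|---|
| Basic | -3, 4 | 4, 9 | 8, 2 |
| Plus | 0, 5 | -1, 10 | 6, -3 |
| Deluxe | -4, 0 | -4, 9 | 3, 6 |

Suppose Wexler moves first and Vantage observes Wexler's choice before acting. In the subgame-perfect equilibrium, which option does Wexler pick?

Backward induction with Wexler moving first.
- X: Vantage compares -3, 0, -4 and picks Plus; Wexler would get 5.
- Y: Vantage compares 4, -1, -4 and picks Basic; Wexler would get 9.
- Z: Vantage compares 8, 6, 3 and picks Basic; Wexler would get 2.
Maximizing over 5, 9, 2, Wexler chooses Y. Subgame-perfect outcome: (Basic, Y) with payoffs (4, 9).

Y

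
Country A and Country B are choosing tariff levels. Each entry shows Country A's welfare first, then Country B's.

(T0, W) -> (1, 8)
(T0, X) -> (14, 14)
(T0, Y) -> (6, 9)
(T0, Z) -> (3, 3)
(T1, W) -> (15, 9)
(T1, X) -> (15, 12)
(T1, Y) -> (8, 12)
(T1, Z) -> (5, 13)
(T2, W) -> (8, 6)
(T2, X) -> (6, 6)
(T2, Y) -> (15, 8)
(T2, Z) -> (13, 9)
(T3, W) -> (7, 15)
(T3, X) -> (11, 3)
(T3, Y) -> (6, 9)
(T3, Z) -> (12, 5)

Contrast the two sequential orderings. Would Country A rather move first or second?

If Country A leads: Country B's best replies are T0→X, T1→Z, T2→Z, T3→W; Country A's induced payoffs 14, 5, 13, 7; outcome (T0, X), payoffs (14, 14).
If Country B leads: Country A's best replies are W→T1, X→T1, Y→T2, Z→T2; Country B's induced payoffs 9, 12, 8, 9; outcome (T1, X), payoffs (15, 12).
Country A gets 14 moving first and 15 moving second, so Country A prefers to move second.

second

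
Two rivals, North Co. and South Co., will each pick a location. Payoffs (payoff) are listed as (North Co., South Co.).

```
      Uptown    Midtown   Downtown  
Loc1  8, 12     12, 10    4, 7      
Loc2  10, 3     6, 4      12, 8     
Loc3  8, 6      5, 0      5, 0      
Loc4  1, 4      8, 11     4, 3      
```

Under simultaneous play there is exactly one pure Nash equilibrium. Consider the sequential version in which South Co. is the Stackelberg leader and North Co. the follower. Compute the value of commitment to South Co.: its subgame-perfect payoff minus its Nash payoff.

2

Solve by backward induction (South Co. leads).
- Uptown: North Co. compares 8, 10, 8, 1 and picks Loc2; South Co. would get 3.
- Midtown: North Co. compares 12, 6, 5, 8 and picks Loc1; South Co. would get 10.
- Downtown: North Co. compares 4, 12, 5, 4 and picks Loc2; South Co. would get 8.
South Co.'s induced payoffs are 3, 10, 8, so South Co. commits to Midtown. Subgame-perfect outcome: (Loc1, Midtown) with payoffs (12, 10).
Under simultaneous play:
North Co.'s best replies: Uptown→Loc2; Midtown→Loc1; Downtown→Loc2.
South Co.'s best replies: Loc1→Uptown; Loc2→Downtown; Loc3→Uptown; Loc4→Midtown.
Only (Loc2, Downtown) has each player best-responding; Nash payoffs (12, 8).
South Co.'s commitment gain: 10 − 8 = 2.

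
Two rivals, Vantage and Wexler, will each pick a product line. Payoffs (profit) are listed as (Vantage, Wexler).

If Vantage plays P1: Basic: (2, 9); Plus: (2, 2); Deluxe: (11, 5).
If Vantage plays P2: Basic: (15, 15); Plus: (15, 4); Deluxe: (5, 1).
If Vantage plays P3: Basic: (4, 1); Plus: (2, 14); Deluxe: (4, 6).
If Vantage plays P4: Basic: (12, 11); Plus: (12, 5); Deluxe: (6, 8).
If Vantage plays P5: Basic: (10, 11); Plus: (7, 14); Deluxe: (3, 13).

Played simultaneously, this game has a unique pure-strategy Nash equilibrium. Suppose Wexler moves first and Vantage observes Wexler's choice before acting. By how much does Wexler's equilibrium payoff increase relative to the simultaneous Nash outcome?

0

Work backward from Vantage's decision.
- Basic: BR = P2, leader payoff 15.
- Plus: BR = P2, leader payoff 4.
- Deluxe: BR = P1, leader payoff 5.
Among 15, 4, 5, the best is 15 at Basic. Subgame-perfect outcome: (P2, Basic) with payoffs (15, 15).
For the simultaneous game, intersect best replies.
Vantage's best replies: Basic→P2; Plus→P2; Deluxe→P1.
Wexler's best replies: P1→Basic; P2→Basic; P3→Plus; P4→Basic; P5→Plus.
Only (P2, Basic) has each player best-responding; Nash payoffs (15, 15).
Wexler's commitment gain: 15 − 15 = 0.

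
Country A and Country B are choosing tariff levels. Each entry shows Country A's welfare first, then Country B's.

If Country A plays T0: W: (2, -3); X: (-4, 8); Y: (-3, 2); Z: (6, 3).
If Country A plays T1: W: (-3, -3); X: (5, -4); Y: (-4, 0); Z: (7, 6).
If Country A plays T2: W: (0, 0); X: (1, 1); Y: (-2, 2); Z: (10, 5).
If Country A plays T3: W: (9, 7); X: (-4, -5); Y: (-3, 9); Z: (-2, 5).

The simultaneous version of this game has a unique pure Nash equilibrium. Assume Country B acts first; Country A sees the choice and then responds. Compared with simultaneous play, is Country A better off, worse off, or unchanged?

Country A best-responds to each possible Country B move:
- W: Country A compares 2, -3, 0, 9 and picks T3; Country B would get 7.
- X: Country A compares -4, 5, 1, -4 and picks T1; Country B would get -4.
- Y: Country A compares -3, -4, -2, -3 and picks T2; Country B would get 2.
- Z: Country A compares 6, 7, 10, -2 and picks T2; Country B would get 5.
Maximizing over 7, -4, 2, 5, Country B chooses W. Subgame-perfect outcome: (T3, W) with payoffs (9, 7).
Now find the simultaneous Nash equilibrium.
Country A's best replies: W→T3; X→T1; Y→T2; Z→T2.
Country B's best replies: T0→X; T1→Z; T2→Z; T3→Y.
Only (T2, Z) has each player best-responding; Nash payoffs (10, 5).
Country A earns 9 sequentially versus 10 at the Nash outcome: worse off.

worse off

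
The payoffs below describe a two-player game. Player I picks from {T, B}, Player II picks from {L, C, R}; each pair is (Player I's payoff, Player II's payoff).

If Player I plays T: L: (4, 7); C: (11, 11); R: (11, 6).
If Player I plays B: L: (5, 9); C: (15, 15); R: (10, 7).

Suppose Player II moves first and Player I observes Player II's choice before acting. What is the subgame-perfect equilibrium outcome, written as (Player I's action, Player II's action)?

Solve by backward induction (Player II leads).
- L: BR = B, leader payoff 9.
- C: BR = B, leader payoff 15.
- R: BR = T, leader payoff 6.
Among 9, 15, 6, the best is 15 at C. Subgame-perfect outcome: (B, C) with payoffs (15, 15).

(B, C)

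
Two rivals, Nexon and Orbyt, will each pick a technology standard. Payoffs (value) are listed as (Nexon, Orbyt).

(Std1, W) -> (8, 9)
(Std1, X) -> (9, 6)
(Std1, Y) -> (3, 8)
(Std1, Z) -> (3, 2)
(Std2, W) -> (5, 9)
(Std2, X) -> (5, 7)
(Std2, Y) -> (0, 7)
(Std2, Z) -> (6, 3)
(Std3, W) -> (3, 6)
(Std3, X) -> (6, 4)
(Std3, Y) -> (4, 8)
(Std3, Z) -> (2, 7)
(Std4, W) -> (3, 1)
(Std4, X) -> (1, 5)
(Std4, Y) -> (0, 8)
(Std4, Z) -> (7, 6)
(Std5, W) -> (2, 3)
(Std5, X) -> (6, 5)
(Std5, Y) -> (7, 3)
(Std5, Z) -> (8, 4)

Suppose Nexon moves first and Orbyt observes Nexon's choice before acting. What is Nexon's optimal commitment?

Backward induction with Nexon moving first.
- Std1: Orbyt compares 9, 6, 8, 2 and picks W; Nexon would get 8.
- Std2: Orbyt compares 9, 7, 7, 3 and picks W; Nexon would get 5.
- Std3: Orbyt compares 6, 4, 8, 7 and picks Y; Nexon would get 4.
- Std4: Orbyt compares 1, 5, 8, 6 and picks Y; Nexon would get 0.
- Std5: Orbyt compares 3, 5, 3, 4 and picks X; Nexon would get 6.
Maximizing over 8, 5, 4, 0, 6, Nexon chooses Std1. Subgame-perfect outcome: (Std1, W) with payoffs (8, 9).

Std1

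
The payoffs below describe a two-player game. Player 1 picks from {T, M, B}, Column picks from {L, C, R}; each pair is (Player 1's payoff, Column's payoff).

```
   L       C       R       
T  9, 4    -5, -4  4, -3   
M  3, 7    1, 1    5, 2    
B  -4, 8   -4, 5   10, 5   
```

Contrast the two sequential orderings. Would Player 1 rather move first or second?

If Player 1 leads: Column's best replies are T→L, M→L, B→L; Player 1's induced payoffs 9, 3, -4; outcome (T, L), payoffs (9, 4).
If Column leads: Player 1's best replies are L→T, C→M, R→B; Column's induced payoffs 4, 1, 5; outcome (B, R), payoffs (10, 5).
Player 1 gets 9 moving first and 10 moving second, so Player 1 prefers to move second.

second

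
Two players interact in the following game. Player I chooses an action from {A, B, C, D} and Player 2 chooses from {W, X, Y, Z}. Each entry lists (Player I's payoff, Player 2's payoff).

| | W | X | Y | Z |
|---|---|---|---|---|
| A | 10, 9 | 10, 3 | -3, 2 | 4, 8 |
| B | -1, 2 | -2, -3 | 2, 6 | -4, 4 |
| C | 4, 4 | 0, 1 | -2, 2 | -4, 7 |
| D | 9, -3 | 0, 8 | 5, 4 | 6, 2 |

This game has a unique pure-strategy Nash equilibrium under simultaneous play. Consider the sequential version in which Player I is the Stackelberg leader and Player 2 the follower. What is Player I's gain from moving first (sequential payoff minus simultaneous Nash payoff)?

0

Work backward from Player 2's decision.
- A: BR = W, leader payoff 10.
- B: BR = Y, leader payoff 2.
- C: BR = Z, leader payoff -4.
- D: BR = X, leader payoff 0.
Player I's induced payoffs are 10, 2, -4, 0, so Player I commits to A. Subgame-perfect outcome: (A, W) with payoffs (10, 9).
For the simultaneous game, intersect best replies.
Player I's best replies: W→A; X→A; Y→D; Z→D.
Player 2's best replies: A→W; B→Y; C→Z; D→X.
The unique mutual best reply is (A, W), giving (10, 9).
Player I's commitment gain: 10 − 10 = 0.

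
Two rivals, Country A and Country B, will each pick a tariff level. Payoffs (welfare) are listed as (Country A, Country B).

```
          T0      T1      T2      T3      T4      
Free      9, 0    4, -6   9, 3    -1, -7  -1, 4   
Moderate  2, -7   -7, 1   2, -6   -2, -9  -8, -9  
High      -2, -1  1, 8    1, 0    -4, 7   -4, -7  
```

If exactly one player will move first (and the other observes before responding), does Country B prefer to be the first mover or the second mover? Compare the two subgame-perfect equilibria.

If Country A leads: Country B's best replies are Free→T4, Moderate→T1, High→T1; Country A's induced payoffs -1, -7, 1; outcome (High, T1), payoffs (1, 8).
If Country B leads: Country A's best replies are T0→Free, T1→Free, T2→Free, T3→Free, T4→Free; Country B's induced payoffs 0, -6, 3, -7, 4; outcome (Free, T4), payoffs (-1, 4).
Country B gets 4 moving first and 8 moving second, so Country B prefers to move second.

second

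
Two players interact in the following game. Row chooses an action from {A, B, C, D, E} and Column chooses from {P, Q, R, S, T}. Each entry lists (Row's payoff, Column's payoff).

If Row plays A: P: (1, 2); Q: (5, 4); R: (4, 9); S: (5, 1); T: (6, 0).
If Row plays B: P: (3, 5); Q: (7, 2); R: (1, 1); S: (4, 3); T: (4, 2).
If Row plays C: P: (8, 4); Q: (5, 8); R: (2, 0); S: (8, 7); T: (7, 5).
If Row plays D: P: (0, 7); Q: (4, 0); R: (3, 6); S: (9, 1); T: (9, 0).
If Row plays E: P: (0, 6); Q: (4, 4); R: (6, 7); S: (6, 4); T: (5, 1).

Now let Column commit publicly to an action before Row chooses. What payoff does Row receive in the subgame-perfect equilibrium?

6

Backward induction with Column moving first.
- P: Row compares 1, 3, 8, 0, 0 and picks C; Column would get 4.
- Q: Row compares 5, 7, 5, 4, 4 and picks B; Column would get 2.
- R: Row compares 4, 1, 2, 3, 6 and picks E; Column would get 7.
- S: Row compares 5, 4, 8, 9, 6 and picks D; Column would get 1.
- T: Row compares 6, 4, 7, 9, 5 and picks D; Column would get 0.
Maximizing over 4, 2, 7, 1, 0, Column chooses R. Subgame-perfect outcome: (E, R) with payoffs (6, 7).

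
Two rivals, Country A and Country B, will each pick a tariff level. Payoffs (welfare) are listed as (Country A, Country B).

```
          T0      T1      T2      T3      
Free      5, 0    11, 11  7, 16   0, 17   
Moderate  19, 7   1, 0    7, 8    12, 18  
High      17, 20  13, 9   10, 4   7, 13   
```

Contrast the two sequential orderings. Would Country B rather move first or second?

second

If Country A leads: Country B's best replies are Free→T3, Moderate→T3, High→T0; Country A's induced payoffs 0, 12, 17; outcome (High, T0), payoffs (17, 20).
If Country B leads: Country A's best replies are T0→Moderate, T1→High, T2→High, T3→Moderate; Country B's induced payoffs 7, 9, 4, 18; outcome (Moderate, T3), payoffs (12, 18).
Country B gets 18 moving first and 20 moving second, so Country B prefers to move second.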